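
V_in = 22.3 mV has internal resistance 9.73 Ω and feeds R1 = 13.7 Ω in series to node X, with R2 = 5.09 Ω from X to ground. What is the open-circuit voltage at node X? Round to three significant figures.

V_th ≈ 3.98 mV

R1' = 9.73 + 13.7 = 23.43 Ω (source resistance + R1).
With X open, the divider is unloaded: V_th = 22.3 × 5.09/28.52 = 3.980 mV.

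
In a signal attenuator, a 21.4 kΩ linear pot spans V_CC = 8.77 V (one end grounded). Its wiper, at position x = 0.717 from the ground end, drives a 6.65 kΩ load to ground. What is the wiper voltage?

V_out ≈ 3.80 V

Lower segment x·R_p = 15.34 kΩ; upper segment (1−x)·R_p = 6.056 kΩ.
R_L loads the lower segment: effective lower R = 4.639 kΩ.
Loaded-divider output: V_out = 8.77 × 0.4338 = 3.804 V.
(Unloaded: V_out = x·V_CC = 6.29 V.)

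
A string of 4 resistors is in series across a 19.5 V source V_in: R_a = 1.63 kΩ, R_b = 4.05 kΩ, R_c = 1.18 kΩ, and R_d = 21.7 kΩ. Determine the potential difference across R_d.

ΣR = 1.63 + 4.05 + 1.18 + 21.7 = 28.56 kΩ.
V = V_in · R/ΣR = 19.5 × 0.7598 = 14.82 V.

V ≈ 14.8 V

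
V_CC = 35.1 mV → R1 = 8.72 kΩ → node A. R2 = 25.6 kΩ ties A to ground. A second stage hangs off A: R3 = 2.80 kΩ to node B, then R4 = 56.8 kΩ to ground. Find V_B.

The second stage (R3 + R4 = 59.60 kΩ) loads node A in parallel with R2.
R2 ‖ (R3+R4) = 17.91 kΩ.
So V_A = 35.1 × 0.6725 = 23.61 mV.
Then the unloaded second divider: V_B = V_A × R4/(R3+R4) = 23.61 × 0.9530 = 22.50 mV.

V_B ≈ 22.5 mV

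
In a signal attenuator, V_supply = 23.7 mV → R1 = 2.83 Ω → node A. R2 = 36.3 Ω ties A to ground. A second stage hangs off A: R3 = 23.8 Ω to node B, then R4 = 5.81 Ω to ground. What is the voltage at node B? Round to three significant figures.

Node A sees R2 in parallel with the series input of stage 2, R3 + R4 = 29.61 Ω.
R2 ‖ (R3+R4) = 16.31 Ω.
First divider: V_A = V_supply · 16.31/(2.83 + 16.31) = 20.20 mV.
Then the unloaded second divider: V_B = V_A × R4/(R3+R4) = 20.20 × 0.1962 = 3.963 mV.

V_B ≈ 3.96 mV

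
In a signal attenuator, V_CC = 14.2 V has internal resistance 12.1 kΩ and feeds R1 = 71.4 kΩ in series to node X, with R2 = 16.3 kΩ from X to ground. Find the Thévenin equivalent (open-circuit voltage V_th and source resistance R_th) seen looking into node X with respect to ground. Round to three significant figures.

R1' = 12.1 + 71.4 = 83.50 kΩ (source resistance + R1).
V_th is the unloaded tap voltage: V_CC · R2/(R1'+R2) = 14.2 × 0.1633 = 2.319 V.
Looking into X with the source shorted: R_th = R1'·R2/(R1'+R2) = 83.50 × 16.3/99.80 = 13.64 kΩ.

V_th ≈ 2.32 V, R_th ≈ 13.6 kΩ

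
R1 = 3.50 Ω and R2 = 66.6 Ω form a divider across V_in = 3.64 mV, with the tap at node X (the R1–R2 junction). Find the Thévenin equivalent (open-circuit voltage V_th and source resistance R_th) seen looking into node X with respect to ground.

V_th ≈ 3.46 mV, R_th ≈ 3.33 Ω

V_th is the unloaded tap voltage: V_in · R2/(R1+R2) = 3.64 × 0.9501 = 3.458 mV.
Looking into X with the source shorted: R_th = R1·R2/(R1+R2) = 3.500 × 66.6/70.10 = 3.325 Ω.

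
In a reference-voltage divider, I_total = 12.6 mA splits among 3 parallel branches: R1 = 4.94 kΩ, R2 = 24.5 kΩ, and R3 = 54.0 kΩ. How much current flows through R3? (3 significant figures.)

I ≈ 0.891 mA

Conductances: ΣG = 1/4.94 + 1/24.5 + 1/54.0 = 0.2618 (1/kΩ).
Current divider: I(R3) = I_total · G_k/ΣG = 12.6 × (0.01852/0.2618) = 12.6 × 0.07075 = 0.8914 mA.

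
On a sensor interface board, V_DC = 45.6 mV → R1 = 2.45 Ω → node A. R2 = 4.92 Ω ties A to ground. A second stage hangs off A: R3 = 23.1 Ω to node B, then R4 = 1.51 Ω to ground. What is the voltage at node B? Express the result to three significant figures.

Node A sees R2 in parallel with the series input of stage 2, R3 + R4 = 24.61 Ω.
R2 ‖ (R3+R4) = 4.100 Ω.
V_A = 45.6 × 4.100/(2.45 + 4.100) = 28.54 mV.
Stage 2 is unloaded, so V_B = V_A · R4/(R3+R4) = 28.54 × 1.51/24.61 = 1.751 mV.

V_B ≈ 1.75 mV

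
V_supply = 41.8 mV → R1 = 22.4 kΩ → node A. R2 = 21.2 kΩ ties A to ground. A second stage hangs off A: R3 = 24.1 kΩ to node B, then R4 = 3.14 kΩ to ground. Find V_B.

V_B ≈ 1.67 mV

Node A sees R2 in parallel with the series input of stage 2, R3 + R4 = 27.24 kΩ.
R2 ‖ (R3+R4) = 11.92 kΩ.
First divider: V_A = V_supply · 11.92/(22.4 + 11.92) = 14.52 mV.
Stage 2 is unloaded, so V_B = V_A · R4/(R3+R4) = 14.52 × 3.14/27.24 = 1.674 mV.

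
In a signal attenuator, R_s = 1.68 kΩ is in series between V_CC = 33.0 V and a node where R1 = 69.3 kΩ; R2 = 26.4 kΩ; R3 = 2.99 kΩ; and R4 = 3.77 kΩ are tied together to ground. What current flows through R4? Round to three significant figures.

I ≈ 4.18 mA

Combine the parallel branches: R_p = (1/69.3 + 1/26.4 + 1/2.99 + 1/3.77)⁻¹ = 1.534 kΩ.
V_A by voltage divider: V_A = 33.0 × 1.534/(1.68 + 1.534) = 15.75 V.
Branch current I = V_A/R4 = 15.75/3.77 = 4.177 mA.
(Equivalently: I_total = 10.27 mA, then current-divider fraction G_k/ΣG = 0.4068.)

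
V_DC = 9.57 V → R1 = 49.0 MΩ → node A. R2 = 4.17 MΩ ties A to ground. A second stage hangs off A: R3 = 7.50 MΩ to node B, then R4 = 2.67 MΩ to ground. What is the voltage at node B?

V_B ≈ 0.143 V

Node A sees R2 in parallel with the series input of stage 2, R3 + R4 = 10.17 MΩ.
R2 ‖ (R3+R4) = 2.957 MΩ.
V_A = 9.57 × 2.957/(49.0 + 2.957) = 0.5447 V.
V_B = V_A × 0.2625 = 0.1430 V.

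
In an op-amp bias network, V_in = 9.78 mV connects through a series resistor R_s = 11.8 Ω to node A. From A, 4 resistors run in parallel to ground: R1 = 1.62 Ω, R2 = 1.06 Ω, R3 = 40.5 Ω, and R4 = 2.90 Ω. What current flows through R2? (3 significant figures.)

Combine the parallel branches: R_p = (1/1.62 + 1/1.06 + 1/40.5 + 1/2.90)⁻¹ = 0.5181 Ω.
V_A = 9.78 × 0.5181/12.32 = 0.4113 mV.
I(R2) = V_A / R2 = 0.4113/1.06 = 0.3881 mA.
(Equivalently: I_total = 0.7940 mA, then current-divider fraction G_k/ΣG = 0.4888.)

I ≈ 0.388 mA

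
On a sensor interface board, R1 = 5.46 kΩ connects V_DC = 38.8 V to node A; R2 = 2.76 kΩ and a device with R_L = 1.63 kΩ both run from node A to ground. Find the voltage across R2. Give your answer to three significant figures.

First combine the lower leg with the load: R2 ‖ R_L = 1.025 kΩ.
Then V_out = V_DC · R2'/(R1 + R2') = 38.8 × 1.025/6.485 = 6.132 V.
(Unloaded it would be 13.0 V; the load pulls it down.)

V_out ≈ 6.13 V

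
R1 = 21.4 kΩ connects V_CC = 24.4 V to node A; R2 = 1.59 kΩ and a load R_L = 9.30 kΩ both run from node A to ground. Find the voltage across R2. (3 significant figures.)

The load sits in parallel with R2, giving an effective lower resistance R2' = R2·R_L/(R2+R_L) = 1.358 kΩ.
Voltage divider with the loaded lower leg: V_out = 24.4 × 1.358/(21.4 + 1.358) = 24.4 × 0.05967 = 1.456 V.

V_out ≈ 1.46 V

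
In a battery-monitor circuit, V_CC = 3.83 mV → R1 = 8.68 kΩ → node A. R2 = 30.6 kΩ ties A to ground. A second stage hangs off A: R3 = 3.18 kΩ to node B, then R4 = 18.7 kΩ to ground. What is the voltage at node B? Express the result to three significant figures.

V_B ≈ 1.95 mV

Looking into the second stage from A: R3 + R4 = 21.88 kΩ appears in parallel with R2.
R2 ‖ (R3+R4) = 12.76 kΩ.
So V_A = 3.83 × 0.5951 = 2.279 mV.
V_B = V_A × 0.8547 = 1.948 mV.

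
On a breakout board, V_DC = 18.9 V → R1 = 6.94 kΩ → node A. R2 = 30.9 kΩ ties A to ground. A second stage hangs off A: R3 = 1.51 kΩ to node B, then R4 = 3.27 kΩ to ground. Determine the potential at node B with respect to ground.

Looking into the second stage from A: R3 + R4 = 4.780 kΩ appears in parallel with R2.
R2 ‖ (R3+R4) = 4.140 kΩ.
First divider: V_A = V_DC · 4.140/(6.94 + 4.140) = 7.062 V.
Then the unloaded second divider: V_B = V_A × R4/(R3+R4) = 7.062 × 0.6841 = 4.831 V.

V_B ≈ 4.83 V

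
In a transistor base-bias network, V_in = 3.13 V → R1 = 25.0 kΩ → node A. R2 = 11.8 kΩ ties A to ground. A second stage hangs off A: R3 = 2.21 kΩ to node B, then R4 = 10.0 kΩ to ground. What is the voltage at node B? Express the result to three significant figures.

V_B ≈ 0.496 V

Looking into the second stage from A: R3 + R4 = 12.21 kΩ appears in parallel with R2.
Effective lower resistance at A: R2 ‖ 12.21 = 6.001 kΩ.
First divider: V_A = V_in · 6.001/(25.0 + 6.001) = 0.6059 V.
V_B = V_A × 0.8190 = 0.4962 V.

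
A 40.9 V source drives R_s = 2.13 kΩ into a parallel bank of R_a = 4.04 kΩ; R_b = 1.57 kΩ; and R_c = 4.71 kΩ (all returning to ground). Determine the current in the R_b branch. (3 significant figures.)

Parallel bank: R_p = 1/(1/4.04 + 1/1.57 + 1/4.71) = 0.9118 kΩ.
Node voltage V_A = V_supply · R_p/(R_s + R_p) = 40.9 × 0.2997 = 12.26 V.
I(R_b) = V_A / R_b = 12.26/1.57 = 7.809 mA.

I ≈ 7.81 mA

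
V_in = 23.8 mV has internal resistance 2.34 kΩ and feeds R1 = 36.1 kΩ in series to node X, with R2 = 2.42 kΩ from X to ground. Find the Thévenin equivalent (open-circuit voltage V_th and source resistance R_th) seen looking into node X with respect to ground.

V_th ≈ 1.41 mV, R_th ≈ 2.28 kΩ

R1' = 2.34 + 36.1 = 38.44 kΩ (source resistance + R1).
Open-circuit (no load on X): V_th = V_in · R2/(R1' + R2) = 23.8 × 2.42/(38.44 + 2.42) = 1.410 mV.
Zeroing V_in shorts the top of R1' to ground, so R_th = R1' ‖ R2 = 2.277 kΩ.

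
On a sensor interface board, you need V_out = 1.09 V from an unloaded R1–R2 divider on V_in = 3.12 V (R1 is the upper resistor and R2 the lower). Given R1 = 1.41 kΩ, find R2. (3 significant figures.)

V_out/V_in = R2/(R1+R2) = 0.3494.
R2 = R1 · 0.3494/(1 − 0.3494) = 0.7571 kΩ.

R2 ≈ 0.757 kΩ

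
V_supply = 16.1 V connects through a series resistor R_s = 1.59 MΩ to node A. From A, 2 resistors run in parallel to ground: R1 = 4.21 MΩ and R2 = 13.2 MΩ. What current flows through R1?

Parallel bank: R_p = 1/(1/4.21 + 1/13.2) = 3.192 MΩ.
V_A by voltage divider: V_A = 16.1 × 3.192/(1.59 + 3.192) = 10.75 V.
Branch current I = V_A/R1 = 10.75/4.21 = 2.553 µA.

I ≈ 2.55 µA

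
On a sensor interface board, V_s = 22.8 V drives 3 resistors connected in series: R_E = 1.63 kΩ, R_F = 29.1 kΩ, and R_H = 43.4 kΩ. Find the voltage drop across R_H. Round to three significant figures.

V ≈ 13.3 V

Series total: ΣR = 1.63 + 29.1 + 43.4 = 74.13 kΩ.
By the voltage-divider rule, V = 22.8 × 43.40/74.13 = 13.35 V.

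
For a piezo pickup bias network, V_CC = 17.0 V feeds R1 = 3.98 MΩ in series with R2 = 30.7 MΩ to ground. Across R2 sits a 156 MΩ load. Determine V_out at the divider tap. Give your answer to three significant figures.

V_out ≈ 14.7 V

R2 ‖ R_L = (30.7 × 156)/(30.7 + 156) = 25.65 MΩ.
Now apply the divider: V_out = 17.0 × 0.8657 = 14.72 V.
(Unloaded it would be 15.0 V; the load pulls it down.)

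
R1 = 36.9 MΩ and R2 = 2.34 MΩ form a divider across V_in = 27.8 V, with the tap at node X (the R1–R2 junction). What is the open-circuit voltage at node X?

Open-circuit (no load on X): V_th = V_in · R2/(R1 + R2) = 27.8 × 2.34/(36.90 + 2.34) = 1.658 V.

V_th ≈ 1.66 V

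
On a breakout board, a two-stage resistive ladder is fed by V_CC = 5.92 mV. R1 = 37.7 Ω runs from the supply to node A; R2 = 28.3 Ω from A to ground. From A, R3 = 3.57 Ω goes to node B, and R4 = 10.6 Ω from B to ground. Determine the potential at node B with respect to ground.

V_B ≈ 0.887 mV

Looking into the second stage from A: R3 + R4 = 14.17 Ω appears in parallel with R2.
R2 ‖ (R3+R4) = 9.442 Ω.
First divider: V_A = V_CC · 9.442/(37.7 + 9.442) = 1.186 mV.
Then the unloaded second divider: V_B = V_A × R4/(R3+R4) = 1.186 × 0.7481 = 0.8870 mV.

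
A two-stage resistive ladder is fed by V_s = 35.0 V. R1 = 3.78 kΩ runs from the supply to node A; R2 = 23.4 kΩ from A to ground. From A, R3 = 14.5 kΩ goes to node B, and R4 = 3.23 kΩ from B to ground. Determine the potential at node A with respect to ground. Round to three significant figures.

V_A ≈ 25.5 V

Looking into the second stage from A: R3 + R4 = 17.73 kΩ appears in parallel with R2.
Effective lower resistance at A: R2 ‖ 17.73 = 10.09 kΩ.
So V_A = 35.0 × 0.7274 = 25.46 V.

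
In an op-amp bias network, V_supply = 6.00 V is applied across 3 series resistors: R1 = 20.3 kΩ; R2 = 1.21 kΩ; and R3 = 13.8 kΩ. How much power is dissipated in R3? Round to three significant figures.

The common current is I = 6.00/35.31 = 0.1699 mA.
V(R3) = I·R = 2.345 V; P = V·I = 2.345 × 0.1699 = 0.3985 mW.

P ≈ 0.398 mW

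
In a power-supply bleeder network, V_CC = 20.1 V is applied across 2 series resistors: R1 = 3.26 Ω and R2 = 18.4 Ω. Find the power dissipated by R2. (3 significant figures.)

Series current I = V_CC/ΣR = 20.1/21.66 = 0.9280 A.
P = I²R = 0.8611 × 18.4 = 15.85 W.

P ≈ 15.8 W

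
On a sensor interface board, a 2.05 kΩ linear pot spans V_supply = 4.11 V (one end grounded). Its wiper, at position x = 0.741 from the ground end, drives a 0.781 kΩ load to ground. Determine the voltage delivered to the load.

V_out ≈ 2.03 V

Lower segment x·R_p = 1.519 kΩ; upper segment (1−x)·R_p = 0.5309 kΩ.
Lower segment in parallel with the load: 1.519 ‖ 0.781 = 0.5158 kΩ.
Loaded-divider output: V_out = 4.11 × 0.4928 = 2.025 V.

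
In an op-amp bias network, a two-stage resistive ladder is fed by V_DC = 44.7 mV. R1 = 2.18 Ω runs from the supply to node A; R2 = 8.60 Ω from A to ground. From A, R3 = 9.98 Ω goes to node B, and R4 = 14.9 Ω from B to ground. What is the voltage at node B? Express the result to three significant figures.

V_B ≈ 20.0 mV

The second stage (R3 + R4 = 24.88 Ω) loads node A in parallel with R2.
Effective lower resistance at A: R2 ‖ 24.88 = 6.391 Ω.
First divider: V_A = V_DC · 6.391/(2.18 + 6.391) = 33.33 mV.
Then the unloaded second divider: V_B = V_A × R4/(R3+R4) = 33.33 × 0.5989 = 19.96 mV.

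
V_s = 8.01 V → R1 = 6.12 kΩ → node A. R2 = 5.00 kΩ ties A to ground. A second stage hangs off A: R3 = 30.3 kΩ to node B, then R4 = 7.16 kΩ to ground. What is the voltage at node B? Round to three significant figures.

V_B ≈ 0.641 V

Looking into the second stage from A: R3 + R4 = 37.46 kΩ appears in parallel with R2.
R2 ‖ (R3+R4) = 4.411 kΩ.
So V_A = 8.01 × 0.4189 = 3.355 V.
Then the unloaded second divider: V_B = V_A × R4/(R3+R4) = 3.355 × 0.1911 = 0.6413 V.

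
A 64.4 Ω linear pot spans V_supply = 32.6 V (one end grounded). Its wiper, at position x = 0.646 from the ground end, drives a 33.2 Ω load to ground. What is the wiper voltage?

The pot divides into 22.80 Ω above the wiper and 41.60 Ω below.
Lower segment in parallel with the load: 41.60 ‖ 33.2 = 18.46 Ω.
V_out = 32.6 × 18.46/(22.80 + 18.46) = 14.59 V.

V_out ≈ 14.6 V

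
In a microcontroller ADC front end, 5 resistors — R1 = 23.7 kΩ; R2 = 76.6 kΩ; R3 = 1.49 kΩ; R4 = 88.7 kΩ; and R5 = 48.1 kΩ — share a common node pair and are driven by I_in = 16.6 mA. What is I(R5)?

Total conductance ΣG = 1/23.7 + 1/76.6 + 1/1.49 + 1/88.7 + 1/48.1 = 0.7585 (units of 1/kΩ).
By the current-divider rule, I = I_in · G_k/ΣG = 16.6 × 0.02741 = 0.4550 mA.

I ≈ 0.455 mA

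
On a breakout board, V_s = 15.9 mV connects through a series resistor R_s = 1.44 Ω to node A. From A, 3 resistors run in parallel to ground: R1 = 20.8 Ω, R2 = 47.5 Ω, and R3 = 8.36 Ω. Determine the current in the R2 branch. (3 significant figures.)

I ≈ 0.263 mA

Parallel bank: R_p = 1/(1/20.8 + 1/47.5 + 1/8.36) = 5.298 Ω.
V_A by voltage divider: V_A = 15.9 × 5.298/(1.44 + 5.298) = 12.50 mV.
Branch current I = V_A/R2 = 12.50/47.5 = 0.2632 mA.
(Equivalently: I_total = 2.360 mA, then current-divider fraction G_k/ΣG = 0.1115.)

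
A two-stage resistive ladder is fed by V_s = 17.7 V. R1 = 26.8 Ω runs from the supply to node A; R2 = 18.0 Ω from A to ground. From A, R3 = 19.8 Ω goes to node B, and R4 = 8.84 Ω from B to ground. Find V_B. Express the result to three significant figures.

Looking into the second stage from A: R3 + R4 = 28.64 Ω appears in parallel with R2.
Effective lower resistance at A: R2 ‖ 28.64 = 11.05 Ω.
First divider: V_A = V_s · 11.05/(26.8 + 11.05) = 5.168 V.
Then the unloaded second divider: V_B = V_A × R4/(R3+R4) = 5.168 × 0.3087 = 1.595 V.

V_B ≈ 1.60 V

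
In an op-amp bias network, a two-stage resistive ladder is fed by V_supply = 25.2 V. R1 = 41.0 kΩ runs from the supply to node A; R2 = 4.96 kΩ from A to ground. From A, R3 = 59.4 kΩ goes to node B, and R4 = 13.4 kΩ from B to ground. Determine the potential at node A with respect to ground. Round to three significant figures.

V_A ≈ 2.56 V

Looking into the second stage from A: R3 + R4 = 72.80 kΩ appears in parallel with R2.
Effective lower resistance at A: R2 ‖ 72.80 = 4.644 kΩ.
First divider: V_A = V_supply · 4.644/(41.0 + 4.644) = 2.564 V.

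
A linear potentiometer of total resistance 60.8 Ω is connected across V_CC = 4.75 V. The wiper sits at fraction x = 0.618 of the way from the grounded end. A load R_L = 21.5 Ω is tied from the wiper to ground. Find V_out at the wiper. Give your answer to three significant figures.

Split the track: R_lower = x·R_p = 37.57 Ω, R_upper = (1−x)·R_p = 23.23 Ω.
(x·R_p) ‖ R_L = 13.68 Ω.
Then V_out = V_CC · 13.68/(23.23 + 13.68) = 1.760 V.
(Unloaded: V_out = x·V_CC = 2.94 V.)

V_out ≈ 1.76 V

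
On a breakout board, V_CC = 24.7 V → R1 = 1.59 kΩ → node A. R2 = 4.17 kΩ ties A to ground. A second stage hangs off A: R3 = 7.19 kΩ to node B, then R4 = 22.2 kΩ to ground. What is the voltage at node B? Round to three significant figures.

V_B ≈ 13.0 V

The second stage (R3 + R4 = 29.39 kΩ) loads node A in parallel with R2.
R2 ‖ (R3+R4) = 3.652 kΩ.
V_A = 24.7 × 3.652/(1.59 + 3.652) = 17.21 V.
Stage 2 is unloaded, so V_B = V_A · R4/(R3+R4) = 17.21 × 22.2/29.39 = 13.00 V.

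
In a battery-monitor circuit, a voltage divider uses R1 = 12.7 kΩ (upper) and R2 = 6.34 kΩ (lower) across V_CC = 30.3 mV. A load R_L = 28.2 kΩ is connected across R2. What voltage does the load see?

R2 ‖ R_L = (6.34 × 28.2)/(6.34 + 28.2) = 5.176 kΩ.
Then V_out = V_CC · R2'/(R1 + R2') = 30.3 × 5.176/17.88 = 8.774 mV.

V_out ≈ 8.77 mV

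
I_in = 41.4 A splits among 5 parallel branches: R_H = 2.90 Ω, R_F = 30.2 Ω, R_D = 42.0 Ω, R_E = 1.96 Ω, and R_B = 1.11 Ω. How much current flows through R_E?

I ≈ 11.7 A

ΣG = 1/2.90 + 1/30.2 + 1/42.0 + 1/1.96 + 1/1.11 = 1.813.
By the current-divider rule, I = I_in · G_k/ΣG = 41.4 × 0.2814 = 11.65 A.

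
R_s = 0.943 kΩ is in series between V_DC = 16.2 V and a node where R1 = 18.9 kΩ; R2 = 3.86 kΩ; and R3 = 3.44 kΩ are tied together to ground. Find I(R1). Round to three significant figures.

Combine the parallel branches: R_p = (1/18.9 + 1/3.86 + 1/3.44)⁻¹ = 1.659 kΩ.
Node voltage V_A = V_DC · R_p/(R_s + R_p) = 16.2 × 0.6376 = 10.33 V.
Branch current I = V_A/R1 = 10.33/18.9 = 0.5465 mA.

I ≈ 0.547 mA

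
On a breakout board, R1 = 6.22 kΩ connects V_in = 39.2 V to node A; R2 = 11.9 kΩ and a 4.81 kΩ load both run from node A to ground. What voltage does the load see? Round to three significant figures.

V_out ≈ 13.9 V

R2 ‖ R_L = (11.9 × 4.81)/(11.9 + 4.81) = 3.425 kΩ.
Now apply the divider: V_out = 39.2 × 0.3551 = 13.92 V.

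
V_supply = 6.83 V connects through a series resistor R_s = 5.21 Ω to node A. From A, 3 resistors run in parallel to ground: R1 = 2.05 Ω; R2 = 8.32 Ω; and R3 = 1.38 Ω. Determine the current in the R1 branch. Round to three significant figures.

Equivalent of the parallel group: R_p = 0.7504 Ω.
V_A = 6.83 × 0.7504/5.960 = 0.8599 V.
Branch current I = V_A/R1 = 0.8599/2.05 = 0.4195 A.

I ≈ 0.419 A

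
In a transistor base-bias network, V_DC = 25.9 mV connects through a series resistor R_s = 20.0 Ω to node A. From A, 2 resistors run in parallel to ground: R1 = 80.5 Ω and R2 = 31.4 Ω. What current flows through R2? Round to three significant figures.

I ≈ 0.437 mA

Equivalent of the parallel group: R_p = 22.59 Ω.
V_A = 25.9 × 22.59/42.59 = 13.74 mV.
Branch current I = V_A/R2 = 13.74/31.4 = 0.4375 mA.
(Equivalently: I_total = 0.6081 mA, then current-divider fraction G_k/ΣG = 0.7194.)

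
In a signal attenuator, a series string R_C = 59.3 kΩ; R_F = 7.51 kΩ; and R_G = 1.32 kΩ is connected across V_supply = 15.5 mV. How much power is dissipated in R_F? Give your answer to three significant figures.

ΣR = 68.13 kΩ → I = 15.5/68.13 = 0.2275 µA.
P(R_F) = I²·R_F = (0.2275)² × 7.51 = 0.3887 nW.

P ≈ 0.389 nW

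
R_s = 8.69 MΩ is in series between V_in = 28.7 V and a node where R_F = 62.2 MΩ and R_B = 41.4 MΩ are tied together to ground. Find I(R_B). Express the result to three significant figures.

Equivalent of the parallel group: R_p = 24.86 MΩ.
V_A = 28.7 × 24.86/33.55 = 21.27 V.
Branch current I = V_A/R_B = 21.27/41.4 = 0.5137 µA.
(Equivalently: I_total = 0.8555 µA, then current-divider fraction G_k/ΣG = 0.6004.)

I ≈ 0.514 µA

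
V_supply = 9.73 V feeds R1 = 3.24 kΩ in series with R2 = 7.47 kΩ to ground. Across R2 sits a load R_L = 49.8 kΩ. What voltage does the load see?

V_out ≈ 6.49 V

First combine the lower leg with the load: R2 ‖ R_L = 6.496 kΩ.
Then V_out = V_supply · R2'/(R1 + R2') = 9.73 × 6.496/9.736 = 6.492 V.
(Unloaded it would be 6.79 V; the load pulls it down.)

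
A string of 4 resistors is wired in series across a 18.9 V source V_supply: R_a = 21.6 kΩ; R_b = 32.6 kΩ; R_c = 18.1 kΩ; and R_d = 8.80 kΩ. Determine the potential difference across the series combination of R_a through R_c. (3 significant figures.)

Total series resistance ΣR = 21.6 + 32.6 + 18.1 + 8.80 = 81.10 kΩ.
R_{R_a..R_c} = 21.6 + 32.6 + 18.1 = 72.30 kΩ.
Voltage divider: V = V_supply · (72.30 / 81.10) = 18.9 × 0.8915 = 16.85 V.

V ≈ 16.8 V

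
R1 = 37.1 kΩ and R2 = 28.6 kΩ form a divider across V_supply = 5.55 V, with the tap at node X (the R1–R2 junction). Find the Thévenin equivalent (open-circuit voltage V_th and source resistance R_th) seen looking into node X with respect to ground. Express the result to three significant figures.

With X open, the divider is unloaded: V_th = 5.55 × 28.6/65.70 = 2.416 V.
With V_supply suppressed (replaced by a short), R_th = R1 ‖ R2 = (37.10 × 28.6)/(37.10 + 28.6) = 16.15 kΩ.

V_th ≈ 2.42 V, R_th ≈ 16.2 kΩ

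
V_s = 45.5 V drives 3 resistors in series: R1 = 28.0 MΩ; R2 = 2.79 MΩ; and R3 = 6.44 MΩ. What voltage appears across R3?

V ≈ 7.87 V

Series total: ΣR = 28.0 + 2.79 + 6.44 = 37.23 MΩ.
Voltage divider: V = V_s · (6.440 / 37.23) = 45.5 × 0.1730 = 7.871 V.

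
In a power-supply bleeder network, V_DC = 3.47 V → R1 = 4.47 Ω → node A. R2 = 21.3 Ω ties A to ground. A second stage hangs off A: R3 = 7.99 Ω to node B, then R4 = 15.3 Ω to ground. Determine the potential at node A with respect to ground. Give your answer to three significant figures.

V_A ≈ 2.48 V

The second stage (R3 + R4 = 23.29 Ω) loads node A in parallel with R2.
Effective lower resistance at A: R2 ‖ 23.29 = 11.13 Ω.
First divider: V_A = V_DC · 11.13/(4.47 + 11.13) = 2.475 V.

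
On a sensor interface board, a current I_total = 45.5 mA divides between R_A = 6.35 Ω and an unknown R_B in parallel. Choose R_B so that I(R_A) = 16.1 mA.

Two-branch current divider: I_A = I_total · R_B/(R_A + R_B).
16.1/45.5 = R_B/(R_A + R_B) → R_B = R_A · (0.3538)/(1 − 0.3538) = 6.35 × 0.5476 = 3.477 Ω.

R_B ≈ 3.48 Ω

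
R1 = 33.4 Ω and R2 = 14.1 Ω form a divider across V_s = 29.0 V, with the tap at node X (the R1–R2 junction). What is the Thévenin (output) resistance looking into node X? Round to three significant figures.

R_th ≈ 9.91 Ω

With V_s suppressed (replaced by a short), R_th = R1 ‖ R2 = (33.40 × 14.1)/(33.40 + 14.1) = 9.915 Ω.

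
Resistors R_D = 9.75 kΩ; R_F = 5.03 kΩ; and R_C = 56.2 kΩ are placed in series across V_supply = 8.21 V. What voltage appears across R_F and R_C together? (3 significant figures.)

V ≈ 7.08 V

Series total: ΣR = 9.75 + 5.03 + 56.2 = 70.98 kΩ.
R_{R_F..R_C} = 5.03 + 56.2 = 61.23 kΩ.
Voltage divider: V = V_supply · (61.23 / 70.98) = 8.21 × 0.8626 = 7.082 V.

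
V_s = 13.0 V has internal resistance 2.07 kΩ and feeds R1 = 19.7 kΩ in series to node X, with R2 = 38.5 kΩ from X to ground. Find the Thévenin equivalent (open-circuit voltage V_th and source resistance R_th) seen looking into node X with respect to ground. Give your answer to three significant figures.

R1' = 2.07 + 19.7 = 21.77 kΩ (source resistance + R1).
V_th is the unloaded tap voltage: V_s · R2/(R1'+R2) = 13.0 × 0.6388 = 8.304 V.
Zeroing V_s shorts the top of R1' to ground, so R_th = R1' ‖ R2 = 13.91 kΩ.

V_th ≈ 8.30 V, R_th ≈ 13.9 kΩ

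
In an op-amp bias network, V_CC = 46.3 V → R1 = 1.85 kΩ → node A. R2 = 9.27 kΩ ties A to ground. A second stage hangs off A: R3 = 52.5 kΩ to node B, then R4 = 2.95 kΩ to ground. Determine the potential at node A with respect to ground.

V_A ≈ 37.6 V

The second stage (R3 + R4 = 55.45 kΩ) loads node A in parallel with R2.
Effective lower resistance at A: R2 ‖ 55.45 = 7.942 kΩ.
So V_A = 46.3 × 0.8111 = 37.55 V.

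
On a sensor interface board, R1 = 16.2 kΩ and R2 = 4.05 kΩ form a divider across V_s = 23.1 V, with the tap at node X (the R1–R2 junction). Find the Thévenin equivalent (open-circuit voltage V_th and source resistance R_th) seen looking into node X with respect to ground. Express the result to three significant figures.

V_th is the unloaded tap voltage: V_s · R2/(R1+R2) = 23.1 × 0.2000 = 4.620 V.
With V_s suppressed (replaced by a short), R_th = R1 ‖ R2 = (16.20 × 4.05)/(16.20 + 4.05) = 3.240 kΩ.

V_th ≈ 4.62 V, R_th ≈ 3.24 kΩ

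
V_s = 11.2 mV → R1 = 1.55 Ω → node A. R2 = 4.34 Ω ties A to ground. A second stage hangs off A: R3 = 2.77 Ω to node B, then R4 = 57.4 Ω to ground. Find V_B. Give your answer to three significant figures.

V_B ≈ 7.73 mV

Looking into the second stage from A: R3 + R4 = 60.17 Ω appears in parallel with R2.
R2 ‖ (R3+R4) = 4.048 Ω.
V_A = 11.2 × 4.048/(1.55 + 4.048) = 8.099 mV.
Then the unloaded second divider: V_B = V_A × R4/(R3+R4) = 8.099 × 0.9540 = 7.726 mV.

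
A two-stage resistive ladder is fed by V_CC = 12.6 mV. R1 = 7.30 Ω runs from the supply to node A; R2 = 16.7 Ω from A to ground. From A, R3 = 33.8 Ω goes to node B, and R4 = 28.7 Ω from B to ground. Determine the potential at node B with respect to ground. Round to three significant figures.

The second stage (R3 + R4 = 62.50 Ω) loads node A in parallel with R2.
R2 ‖ (R3+R4) = 13.18 Ω.
V_A = 12.6 × 13.18/(7.30 + 13.18) = 8.108 mV.
Stage 2 is unloaded, so V_B = V_A · R4/(R3+R4) = 8.108 × 28.7/62.50 = 3.723 mV.

V_B ≈ 3.72 mV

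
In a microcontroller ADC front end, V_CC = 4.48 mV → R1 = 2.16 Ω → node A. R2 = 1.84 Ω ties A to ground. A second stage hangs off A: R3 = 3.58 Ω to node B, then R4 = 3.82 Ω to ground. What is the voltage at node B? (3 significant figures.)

Looking into the second stage from A: R3 + R4 = 7.400 Ω appears in parallel with R2.
Effective lower resistance at A: R2 ‖ 7.400 = 1.474 Ω.
V_A = 4.48 × 1.474/(2.16 + 1.474) = 1.817 mV.
V_B = V_A × 0.5162 = 0.9379 mV.

V_B ≈ 0.938 mV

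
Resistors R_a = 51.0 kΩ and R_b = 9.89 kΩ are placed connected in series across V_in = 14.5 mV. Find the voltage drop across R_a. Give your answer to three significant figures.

Series total: ΣR = 51.0 + 9.89 = 60.89 kΩ.
Voltage divider: V = V_in · (51.00 / 60.89) = 14.5 × 0.8376 = 12.14 mV.

V ≈ 12.1 mV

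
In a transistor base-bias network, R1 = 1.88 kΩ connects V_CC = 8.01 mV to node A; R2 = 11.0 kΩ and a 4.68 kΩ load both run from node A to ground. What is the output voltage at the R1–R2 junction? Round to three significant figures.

First combine the lower leg with the load: R2 ‖ R_L = 3.283 kΩ.
Then V_out = V_CC · R2'/(R1 + R2') = 8.01 × 3.283/5.163 = 5.093 mV.

V_out ≈ 5.09 mV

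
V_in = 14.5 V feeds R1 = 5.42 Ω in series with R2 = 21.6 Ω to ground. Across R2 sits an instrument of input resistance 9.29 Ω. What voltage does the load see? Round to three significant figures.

V_out ≈ 7.90 V

The load sits in parallel with R2, giving an effective lower resistance R2' = R2·R_L/(R2+R_L) = 6.496 Ω.
Then V_out = V_in · R2'/(R1 + R2') = 14.5 × 6.496/11.92 = 7.905 V.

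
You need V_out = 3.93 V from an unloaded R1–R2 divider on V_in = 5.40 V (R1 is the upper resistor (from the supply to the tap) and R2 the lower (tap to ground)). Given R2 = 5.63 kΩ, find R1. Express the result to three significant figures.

Required fraction k = V_out/V_in = 0.7278.
So R1 = R2 · (V_in/V_out − 1) = 5.63 × (5.40/3.93 − 1) = 5.63 × 0.3740 = 2.106 kΩ.

R1 ≈ 2.11 kΩ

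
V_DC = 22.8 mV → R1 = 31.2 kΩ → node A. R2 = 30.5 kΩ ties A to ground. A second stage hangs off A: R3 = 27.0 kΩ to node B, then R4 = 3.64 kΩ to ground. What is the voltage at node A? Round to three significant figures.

Node A sees R2 in parallel with the series input of stage 2, R3 + R4 = 30.64 kΩ.
R2 ‖ (R3+R4) = 15.28 kΩ.
V_A = 22.8 × 15.28/(31.2 + 15.28) = 7.497 mV.

V_A ≈ 7.50 mV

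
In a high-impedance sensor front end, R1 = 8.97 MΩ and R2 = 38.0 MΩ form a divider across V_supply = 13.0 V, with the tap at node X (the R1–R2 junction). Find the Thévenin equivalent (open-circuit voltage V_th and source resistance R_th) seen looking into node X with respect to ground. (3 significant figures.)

V_th ≈ 10.5 V, R_th ≈ 7.26 MΩ

V_th is the unloaded tap voltage: V_supply · R2/(R1+R2) = 13.0 × 0.8090 = 10.52 V.
With V_supply suppressed (replaced by a short), R_th = R1 ‖ R2 = (8.970 × 38.0)/(8.970 + 38.0) = 7.257 MΩ.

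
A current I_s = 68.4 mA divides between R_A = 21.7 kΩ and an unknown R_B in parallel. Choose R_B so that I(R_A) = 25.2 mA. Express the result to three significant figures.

Two-branch current divider: I_A = I_s · R_B/(R_A + R_B).
With f = 0.3684, R_B = R_A · f/(1−f) = 21.7 × 0.5833 = 12.66 kΩ.

R_B ≈ 12.7 kΩ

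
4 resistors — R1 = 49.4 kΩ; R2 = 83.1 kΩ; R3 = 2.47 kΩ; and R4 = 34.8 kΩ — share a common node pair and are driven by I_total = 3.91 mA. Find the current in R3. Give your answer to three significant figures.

Total conductance ΣG = 1/49.4 + 1/83.1 + 1/2.47 + 1/34.8 = 0.4659 (units of 1/kΩ).
By the current-divider rule, I = I_total · G_k/ΣG = 3.91 × 0.8690 = 3.398 mA.

I ≈ 3.40 mA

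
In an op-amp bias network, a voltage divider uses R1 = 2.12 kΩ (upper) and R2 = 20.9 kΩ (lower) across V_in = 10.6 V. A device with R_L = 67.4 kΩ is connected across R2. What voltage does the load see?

V_out ≈ 9.36 V

First combine the lower leg with the load: R2 ‖ R_L = 15.95 kΩ.
Now apply the divider: V_out = 10.6 × 0.8827 = 9.357 V.
(Unloaded it would be 9.62 V; the load pulls it down.)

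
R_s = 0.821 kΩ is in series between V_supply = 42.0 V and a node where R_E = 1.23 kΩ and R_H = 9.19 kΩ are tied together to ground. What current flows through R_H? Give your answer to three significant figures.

I ≈ 2.60 mA

Parallel bank: R_p = 1/(1/1.23 + 1/9.19) = 1.085 kΩ.
Node voltage V_A = V_supply · R_p/(R_s + R_p) = 42.0 × 0.5692 = 23.91 V.
Branch current I = V_A/R_H = 23.91/9.19 = 2.601 mA.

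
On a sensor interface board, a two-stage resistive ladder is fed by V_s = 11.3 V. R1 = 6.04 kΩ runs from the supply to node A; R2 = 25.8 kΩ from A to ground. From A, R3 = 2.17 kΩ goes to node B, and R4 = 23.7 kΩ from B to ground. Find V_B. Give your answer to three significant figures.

The second stage (R3 + R4 = 25.87 kΩ) loads node A in parallel with R2.
R2 ‖ (R3+R4) = 12.92 kΩ.
V_A = 11.3 × 12.92/(6.04 + 12.92) = 7.700 V.
Then the unloaded second divider: V_B = V_A × R4/(R3+R4) = 7.700 × 0.9161 = 7.054 V.

V_B ≈ 7.05 V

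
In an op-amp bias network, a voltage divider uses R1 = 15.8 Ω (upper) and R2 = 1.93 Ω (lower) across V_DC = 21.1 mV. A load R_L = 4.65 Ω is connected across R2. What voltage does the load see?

V_out ≈ 1.68 mV

R2 ‖ R_L = (1.93 × 4.65)/(1.93 + 4.65) = 1.364 Ω.
Voltage divider with the loaded lower leg: V_out = 21.1 × 1.364/(15.8 + 1.364) = 21.1 × 0.07946 = 1.677 mV.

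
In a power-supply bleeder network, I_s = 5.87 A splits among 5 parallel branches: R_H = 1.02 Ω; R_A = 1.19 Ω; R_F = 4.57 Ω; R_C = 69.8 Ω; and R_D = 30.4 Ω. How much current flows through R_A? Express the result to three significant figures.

Conductances: ΣG = 1/1.02 + 1/1.19 + 1/4.57 + 1/69.8 + 1/30.4 = 2.087 (1/Ω).
Current divider: I(R_A) = I_s · G_k/ΣG = 5.87 × (0.8403/2.087) = 5.87 × 0.4027 = 2.364 A.

I ≈ 2.36 A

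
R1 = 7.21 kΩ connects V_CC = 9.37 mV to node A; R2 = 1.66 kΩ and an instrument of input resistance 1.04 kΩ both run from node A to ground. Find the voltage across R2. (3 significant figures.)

R2 ‖ R_L = (1.66 × 1.04)/(1.66 + 1.04) = 0.6394 kΩ.
Now apply the divider: V_out = 9.37 × 0.08146 = 0.7633 mV.

V_out ≈ 0.763 mV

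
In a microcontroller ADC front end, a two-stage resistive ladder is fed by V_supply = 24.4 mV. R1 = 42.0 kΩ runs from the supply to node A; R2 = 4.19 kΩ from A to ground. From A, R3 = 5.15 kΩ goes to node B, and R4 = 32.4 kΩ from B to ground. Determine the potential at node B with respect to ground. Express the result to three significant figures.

V_B ≈ 1.73 mV

Node A sees R2 in parallel with the series input of stage 2, R3 + R4 = 37.55 kΩ.
R2 ‖ (R3+R4) = 3.769 kΩ.
First divider: V_A = V_supply · 3.769/(42.0 + 3.769) = 2.009 mV.
Then the unloaded second divider: V_B = V_A × R4/(R3+R4) = 2.009 × 0.8628 = 1.734 mV.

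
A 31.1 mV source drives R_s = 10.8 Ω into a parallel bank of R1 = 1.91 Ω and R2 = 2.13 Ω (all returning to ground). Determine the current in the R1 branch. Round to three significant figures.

I ≈ 1.39 mA

Combine the parallel branches: R_p = (1/1.91 + 1/2.13)⁻¹ = 1.007 Ω.
Node voltage V_A = V_in · R_p/(R_s + R_p) = 31.1 × 0.08529 = 2.652 mV.
I(R1) = V_A / R1 = 2.652/1.91 = 1.389 mA.
(Equivalently: I_total = 2.634 mA, then current-divider fraction G_k/ΣG = 0.5272.)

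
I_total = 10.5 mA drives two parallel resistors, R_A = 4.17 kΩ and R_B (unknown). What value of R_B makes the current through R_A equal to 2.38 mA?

R_B ≈ 1.22 kΩ

Two-branch current divider: I_A = I_total · R_B/(R_A + R_B).
2.38/10.5 = R_B/(R_A + R_B) → R_B = R_A · (0.2267)/(1 − 0.2267) = 4.17 × 0.2931 = 1.222 kΩ.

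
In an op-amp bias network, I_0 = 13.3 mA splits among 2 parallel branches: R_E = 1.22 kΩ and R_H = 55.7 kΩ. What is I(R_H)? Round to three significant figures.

With just two branches, the current splits inversely with resistance.
I(R_H) = 13.3 × 1.22/(1.22 + 55.7) = 13.3 × 0.02143 = 0.2851 mA.

I ≈ 0.285 mA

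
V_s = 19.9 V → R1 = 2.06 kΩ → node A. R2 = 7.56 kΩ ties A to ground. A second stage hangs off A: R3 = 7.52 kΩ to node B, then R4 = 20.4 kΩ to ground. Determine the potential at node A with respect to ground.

Node A sees R2 in parallel with the series input of stage 2, R3 + R4 = 27.92 kΩ.
Effective lower resistance at A: R2 ‖ 27.92 = 5.949 kΩ.
V_A = 19.9 × 5.949/(2.06 + 5.949) = 14.78 V.

V_A ≈ 14.8 V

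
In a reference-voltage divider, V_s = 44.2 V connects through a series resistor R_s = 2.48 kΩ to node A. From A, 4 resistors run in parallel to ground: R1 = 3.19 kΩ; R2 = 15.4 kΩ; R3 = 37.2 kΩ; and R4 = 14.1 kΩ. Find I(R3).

Equivalent of the parallel group: R_p = 2.100 kΩ.
Node voltage V_A = V_s · R_p/(R_s + R_p) = 44.2 × 0.4585 = 20.27 V.
I(R3) = V_A / R3 = 20.27/37.2 = 0.5448 mA.
(Check via current divider: I_total = 9.651 mA; share G_k/ΣG = 0.05645 → same result.)

I ≈ 0.545 mA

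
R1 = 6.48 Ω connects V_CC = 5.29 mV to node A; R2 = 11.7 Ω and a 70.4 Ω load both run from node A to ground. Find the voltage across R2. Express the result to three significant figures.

First combine the lower leg with the load: R2 ‖ R_L = 10.03 Ω.
Voltage divider with the loaded lower leg: V_out = 5.29 × 10.03/(6.48 + 10.03) = 5.29 × 0.6076 = 3.214 mV.
(Unloaded it would be 3.40 mV; the load pulls it down.)

V_out ≈ 3.21 mV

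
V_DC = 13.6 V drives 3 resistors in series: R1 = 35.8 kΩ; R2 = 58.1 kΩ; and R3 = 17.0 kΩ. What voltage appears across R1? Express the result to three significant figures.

V ≈ 4.39 V

Total series resistance ΣR = 35.8 + 58.1 + 17.0 = 110.9 kΩ.
By the voltage-divider rule, V = 13.6 × 35.80/110.9 = 4.390 V.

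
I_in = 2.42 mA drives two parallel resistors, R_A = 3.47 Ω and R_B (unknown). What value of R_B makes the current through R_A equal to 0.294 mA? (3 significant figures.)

R_B ≈ 0.480 Ω

The fraction through R_A equals R_B/(R_A+R_B).
0.294/2.42 = R_B/(R_A + R_B) → R_B = R_A · (0.1215)/(1 − 0.1215) = 3.47 × 0.1383 = 0.4799 Ω.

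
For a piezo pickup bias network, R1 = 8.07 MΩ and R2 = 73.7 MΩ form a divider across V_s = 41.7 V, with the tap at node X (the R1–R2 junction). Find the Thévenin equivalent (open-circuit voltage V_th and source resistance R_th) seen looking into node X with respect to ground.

V_th ≈ 37.6 V, R_th ≈ 7.27 MΩ

V_th is the unloaded tap voltage: V_s · R2/(R1+R2) = 41.7 × 0.9013 = 37.58 V.
Looking into X with the source shorted: R_th = R1·R2/(R1+R2) = 8.070 × 73.7/81.77 = 7.274 MΩ.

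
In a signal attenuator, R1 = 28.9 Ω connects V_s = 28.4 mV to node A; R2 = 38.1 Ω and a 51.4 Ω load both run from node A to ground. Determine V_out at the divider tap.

First combine the lower leg with the load: R2 ‖ R_L = 21.88 Ω.
Now apply the divider: V_out = 28.4 × 0.4309 = 12.24 mV.

V_out ≈ 12.2 mV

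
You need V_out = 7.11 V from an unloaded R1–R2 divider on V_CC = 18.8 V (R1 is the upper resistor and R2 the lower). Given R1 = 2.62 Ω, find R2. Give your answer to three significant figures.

R2 ≈ 1.59 Ω

Required fraction k = V_out/V_CC = 0.3782.
R2 = R1 · 0.3782/(1 − 0.3782) = 1.594 Ω.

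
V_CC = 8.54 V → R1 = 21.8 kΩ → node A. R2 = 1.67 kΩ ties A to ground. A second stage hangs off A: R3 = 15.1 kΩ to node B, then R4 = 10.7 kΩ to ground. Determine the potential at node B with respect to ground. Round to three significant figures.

The second stage (R3 + R4 = 25.80 kΩ) loads node A in parallel with R2.
R2 ‖ (R3+R4) = 1.568 kΩ.
So V_A = 8.54 × 0.06712 = 0.5732 V.
V_B = V_A × 0.4147 = 0.2377 V.

V_B ≈ 0.238 V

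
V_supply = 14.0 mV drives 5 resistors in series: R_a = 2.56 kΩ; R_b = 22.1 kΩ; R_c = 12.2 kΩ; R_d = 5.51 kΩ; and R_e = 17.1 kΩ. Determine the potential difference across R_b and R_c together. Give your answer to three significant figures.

V ≈ 8.07 mV

Series total: ΣR = 2.56 + 22.1 + 12.2 + 5.51 + 17.1 = 59.47 kΩ.
R_{R_b..R_c} = 22.1 + 12.2 = 34.30 kΩ.
Voltage divider: V = V_supply · (34.30 / 59.47) = 14.0 × 0.5768 = 8.075 mV.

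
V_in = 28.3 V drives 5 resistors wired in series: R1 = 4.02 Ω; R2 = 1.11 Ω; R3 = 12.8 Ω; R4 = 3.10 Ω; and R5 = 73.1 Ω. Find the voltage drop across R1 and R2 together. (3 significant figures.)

ΣR = 4.02 + 1.11 + 12.8 + 3.10 + 73.1 = 94.13 Ω.
R_{R1..R2} = 4.02 + 1.11 = 5.130 Ω.
V = V_in · R/ΣR = 28.3 × 0.05450 = 1.542 V.

V ≈ 1.54 V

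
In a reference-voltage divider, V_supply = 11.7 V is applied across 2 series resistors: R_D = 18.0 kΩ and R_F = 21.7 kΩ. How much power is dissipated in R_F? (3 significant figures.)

P ≈ 1.88 mW

The common current is I = 11.7/39.70 = 0.2947 mA.
V(R_F) = I·R = 6.395 V; P = V·I = 6.395 × 0.2947 = 1.885 mW.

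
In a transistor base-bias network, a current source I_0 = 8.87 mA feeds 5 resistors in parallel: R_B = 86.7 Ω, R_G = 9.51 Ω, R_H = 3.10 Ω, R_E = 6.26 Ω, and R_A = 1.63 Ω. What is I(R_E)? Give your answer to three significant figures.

Total conductance ΣG = 1/86.7 + 1/9.51 + 1/3.10 + 1/6.26 + 1/1.63 = 1.213 (units of 1/Ω).
R_E takes the fraction G_k/ΣG = 0.1597/1.213 = 0.1317, so I = 8.87 × 0.1317 = 1.169 mA.

I ≈ 1.17 mA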